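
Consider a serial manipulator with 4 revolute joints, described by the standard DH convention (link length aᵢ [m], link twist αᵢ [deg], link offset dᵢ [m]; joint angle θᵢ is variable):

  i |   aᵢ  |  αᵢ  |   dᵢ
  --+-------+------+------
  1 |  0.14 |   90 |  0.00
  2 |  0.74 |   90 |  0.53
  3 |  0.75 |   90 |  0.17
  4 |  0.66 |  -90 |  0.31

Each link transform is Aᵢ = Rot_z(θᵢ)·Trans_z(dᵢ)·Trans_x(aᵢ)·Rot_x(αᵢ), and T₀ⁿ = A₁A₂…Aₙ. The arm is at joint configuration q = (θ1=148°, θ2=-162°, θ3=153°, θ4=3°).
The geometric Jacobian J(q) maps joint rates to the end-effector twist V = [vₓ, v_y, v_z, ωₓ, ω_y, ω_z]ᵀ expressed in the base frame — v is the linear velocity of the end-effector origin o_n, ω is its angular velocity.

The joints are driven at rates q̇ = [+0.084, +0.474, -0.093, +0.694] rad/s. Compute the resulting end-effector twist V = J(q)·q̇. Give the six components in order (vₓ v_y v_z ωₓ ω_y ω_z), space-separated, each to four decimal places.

0.2574 -0.0944 0.5411 0.8086 0.7828 -0.1018

o_n = [0.3988, 1.4558, 0.3103]
J₁: ẑ×o_n = [-1.4558, 0.3988, 0.0000], ω = ẑ
J2: z=[0.5299, 0.8480, 0.0000] o=[-0.1187, 0.0742, 0.0000] → [0.2632, -0.1645, 0.2932, 0.5299, 0.8480, 0.0000]
J3: z=[0.2621, -0.1638, 0.9511] o=[0.7590, 0.1507, -0.2287] → [-1.3295, -0.4838, 0.2830, 0.2621, -0.1638, 0.9511]
J4: z=[0.8383, 0.5268, -0.1403] o=[0.4450, 0.7484, 0.1395] → [0.1892, -0.1367, 0.6173, 0.8383, 0.5268, -0.1403]
V = J·q̇ = [0.2574, -0.0944, 0.5411, 0.8086, 0.7828, -0.1018]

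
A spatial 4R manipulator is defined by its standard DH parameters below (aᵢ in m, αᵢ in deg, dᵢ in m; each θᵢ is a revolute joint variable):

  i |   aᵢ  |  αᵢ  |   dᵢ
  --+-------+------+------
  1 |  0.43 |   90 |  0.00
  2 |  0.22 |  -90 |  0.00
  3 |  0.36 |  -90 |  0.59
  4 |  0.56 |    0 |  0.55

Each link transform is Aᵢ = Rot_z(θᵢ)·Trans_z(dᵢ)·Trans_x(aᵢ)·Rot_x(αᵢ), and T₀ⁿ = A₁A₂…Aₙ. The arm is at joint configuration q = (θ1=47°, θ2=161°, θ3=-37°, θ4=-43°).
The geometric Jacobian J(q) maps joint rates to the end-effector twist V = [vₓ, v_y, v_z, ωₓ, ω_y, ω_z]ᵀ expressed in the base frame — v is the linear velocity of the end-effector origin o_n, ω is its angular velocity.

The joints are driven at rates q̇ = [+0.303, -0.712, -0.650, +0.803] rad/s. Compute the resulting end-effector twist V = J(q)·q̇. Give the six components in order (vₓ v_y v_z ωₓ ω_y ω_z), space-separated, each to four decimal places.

o_n = [-0.6567, -0.7392, -0.5395]
J₁: ẑ×o_n = [0.7392, -0.6567, 0.0000], ω = ẑ
J2: z=[0.7314, -0.6820, 0.0000] o=[0.2933, 0.3145, 0.0000] → [0.3679, 0.3946, -1.4185, 0.7314, -0.6820, 0.0000]
J3: z=[-0.2220, -0.2381, -0.9455] o=[0.1514, 0.1624, 0.0716] → [-0.7070, 0.6284, 0.0078, -0.2220, -0.2381, -0.9455]
J4: z=[-0.9722, 0.1285, 0.1959] o=[-0.0066, -0.3247, -0.3926] → [0.0623, -0.2702, 0.4865, -0.9722, 0.1285, 0.1959]
V = J·q̇ = [0.4716, -1.1053, 1.3956, -1.1570, 0.7435, 1.0749]

0.4716 -1.1053 1.3956 -1.1570 0.7435 1.0749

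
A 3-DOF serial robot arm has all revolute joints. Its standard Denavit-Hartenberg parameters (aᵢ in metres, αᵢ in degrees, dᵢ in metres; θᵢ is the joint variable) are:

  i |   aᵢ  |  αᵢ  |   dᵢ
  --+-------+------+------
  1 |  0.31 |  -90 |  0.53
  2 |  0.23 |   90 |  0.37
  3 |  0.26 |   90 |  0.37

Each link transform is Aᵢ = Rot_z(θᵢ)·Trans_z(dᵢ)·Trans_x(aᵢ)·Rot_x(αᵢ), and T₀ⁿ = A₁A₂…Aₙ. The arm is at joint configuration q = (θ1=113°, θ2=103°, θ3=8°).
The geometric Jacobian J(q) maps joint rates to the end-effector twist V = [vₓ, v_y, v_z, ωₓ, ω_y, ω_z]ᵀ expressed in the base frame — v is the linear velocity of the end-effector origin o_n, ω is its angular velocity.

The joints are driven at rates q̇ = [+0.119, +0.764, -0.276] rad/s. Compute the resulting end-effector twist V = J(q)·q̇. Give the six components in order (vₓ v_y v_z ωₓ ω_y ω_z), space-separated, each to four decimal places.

o_n = [-0.5930, 0.3576, -0.0282]
J₁: ẑ×o_n = [-0.3576, -0.5930, 0.0000], ω = ẑ
J2: z=[-0.9205, -0.3907, 0.0000] o=[-0.1211, 0.2854, 0.5300] → [0.2181, -0.5138, -0.2509, -0.9205, -0.3907, 0.0000]
J3: z=[-0.3807, 0.8969, -0.2250] o=[-0.4415, 0.0932, 0.3059] → [-0.2402, -0.0931, 0.0353, -0.3807, 0.8969, -0.2250]
V = J·q̇ = [0.1904, -0.4374, -0.2014, -0.5982, -0.5461, 0.1811]

0.1904 -0.4374 -0.2014 -0.5982 -0.5461 0.1811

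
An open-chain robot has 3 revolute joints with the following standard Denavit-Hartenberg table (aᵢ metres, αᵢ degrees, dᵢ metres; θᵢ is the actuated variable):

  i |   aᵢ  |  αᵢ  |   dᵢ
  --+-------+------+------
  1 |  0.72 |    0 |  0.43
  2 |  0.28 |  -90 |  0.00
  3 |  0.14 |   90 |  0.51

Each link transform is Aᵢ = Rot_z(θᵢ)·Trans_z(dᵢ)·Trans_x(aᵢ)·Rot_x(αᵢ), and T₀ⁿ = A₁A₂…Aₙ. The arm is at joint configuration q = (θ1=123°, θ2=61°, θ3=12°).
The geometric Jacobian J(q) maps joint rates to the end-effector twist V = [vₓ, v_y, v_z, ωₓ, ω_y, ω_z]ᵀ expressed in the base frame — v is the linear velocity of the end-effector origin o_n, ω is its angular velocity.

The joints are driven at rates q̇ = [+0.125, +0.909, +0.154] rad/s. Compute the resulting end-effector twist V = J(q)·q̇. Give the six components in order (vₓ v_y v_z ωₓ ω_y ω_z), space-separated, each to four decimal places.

o_n = [-0.7725, 0.0660, 0.4009]
J₁: ẑ×o_n = [-0.0660, -0.7725, 0.0000], ω = ẑ
J2: z=[0.0000, 0.0000, 1.0000] o=[-0.3921, 0.6038, 0.4300] → [0.5378, -0.3803, 0.0000, 0.0000, 0.0000, 1.0000]
J3: z=[0.0698, -0.9976, 0.0000] o=[-0.6715, 0.5843, 0.4300] → [0.0290, 0.0020, -0.1369, 0.0698, -0.9976, 0.0000]
V = J·q̇ = [0.4851, -0.4420, -0.0211, 0.0107, -0.1536, 1.0340]

0.4851 -0.4420 -0.0211 0.0107 -0.1536 1.0340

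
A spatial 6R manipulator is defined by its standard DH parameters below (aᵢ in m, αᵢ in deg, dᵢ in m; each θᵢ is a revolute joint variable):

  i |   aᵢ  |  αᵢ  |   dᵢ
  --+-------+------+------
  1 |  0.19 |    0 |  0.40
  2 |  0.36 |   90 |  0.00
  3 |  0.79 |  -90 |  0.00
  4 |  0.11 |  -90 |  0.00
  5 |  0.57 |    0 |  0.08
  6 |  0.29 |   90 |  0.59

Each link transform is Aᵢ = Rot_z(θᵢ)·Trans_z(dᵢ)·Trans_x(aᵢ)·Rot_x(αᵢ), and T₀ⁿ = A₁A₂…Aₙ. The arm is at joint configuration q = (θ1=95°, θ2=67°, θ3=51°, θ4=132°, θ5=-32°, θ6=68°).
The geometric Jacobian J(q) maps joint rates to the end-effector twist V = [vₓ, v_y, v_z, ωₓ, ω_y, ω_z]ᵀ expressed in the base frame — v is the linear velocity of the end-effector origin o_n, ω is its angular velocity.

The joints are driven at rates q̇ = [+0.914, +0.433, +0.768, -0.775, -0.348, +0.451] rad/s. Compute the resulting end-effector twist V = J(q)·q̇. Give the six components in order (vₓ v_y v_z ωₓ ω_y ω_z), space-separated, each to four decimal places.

-0.3298 -0.8571 0.0499 -0.2684 0.9672 0.7998

o_n = [-0.1565, 0.0591, 0.2792]
J₁: ẑ×o_n = [-0.0591, -0.1565, 0.0000], ω = ẑ
J2: z=[0.0000, 0.0000, 1.0000] o=[-0.0166, 0.1893, 0.4000] → [0.1301, -0.1399, 0.0000, 0.0000, 0.0000, 1.0000]
J3: z=[0.3090, 0.9511, 0.0000] o=[-0.3589, 0.3005, 0.4000] → [-0.1148, 0.0373, -0.2671, 0.3090, 0.9511, 0.0000]
J4: z=[0.7391, -0.2402, 0.6293] o=[-0.8318, 0.4542, 1.0139] → [0.4250, 0.9680, -0.1298, 0.7391, -0.2402, 0.6293]
J5: z=[0.6516, 0.4919, -0.5775] o=[-0.8130, 0.3621, 0.9567] → [-0.5082, 0.0623, -0.5203, 0.6516, 0.4919, -0.5775]
J6: z=[0.6516, 0.4919, -0.5775] o=[-0.4550, -0.0756, 0.8493] → [-0.2025, 0.1990, -0.0590, 0.6516, 0.4919, -0.5775]
V = J·q̇ = [-0.3298, -0.8571, 0.0499, -0.2684, 0.9672, 0.7998]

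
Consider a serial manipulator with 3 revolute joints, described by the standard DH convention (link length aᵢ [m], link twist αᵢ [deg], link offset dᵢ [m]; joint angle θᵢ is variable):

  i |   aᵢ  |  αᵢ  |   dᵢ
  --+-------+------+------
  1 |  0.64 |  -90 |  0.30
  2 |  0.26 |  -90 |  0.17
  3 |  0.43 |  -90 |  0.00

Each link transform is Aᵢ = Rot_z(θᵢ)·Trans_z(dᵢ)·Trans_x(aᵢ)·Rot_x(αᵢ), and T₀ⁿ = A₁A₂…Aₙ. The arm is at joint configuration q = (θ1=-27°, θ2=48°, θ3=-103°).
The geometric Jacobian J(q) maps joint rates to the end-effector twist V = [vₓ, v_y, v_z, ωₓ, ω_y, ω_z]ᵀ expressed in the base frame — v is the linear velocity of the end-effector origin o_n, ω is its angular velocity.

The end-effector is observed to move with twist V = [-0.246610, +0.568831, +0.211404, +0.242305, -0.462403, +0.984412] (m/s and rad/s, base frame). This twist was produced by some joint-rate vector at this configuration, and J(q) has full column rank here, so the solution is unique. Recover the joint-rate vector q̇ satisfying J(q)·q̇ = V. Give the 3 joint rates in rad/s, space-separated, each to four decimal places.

o_n = [0.9350, 0.1846, 0.1787]
J₁: ẑ×o_n = [-0.1846, 0.9350, 0.0000], ω = ẑ
J2: z=[0.4540, 0.8910, 0.0000] o=[0.5702, -0.2906, 0.3000] → [-0.1081, 0.0551, -0.1092, 0.4540, 0.8910, 0.0000]
J3: z=[-0.6621, 0.3374, -0.6691] o=[0.8024, -0.2181, 0.1068] → [0.2937, -0.0411, -0.3114, -0.6621, 0.3374, -0.6691]
q̇ = J⁺·V = [0.6010, -0.3020, -0.5730]

0.6010 -0.3020 -0.5730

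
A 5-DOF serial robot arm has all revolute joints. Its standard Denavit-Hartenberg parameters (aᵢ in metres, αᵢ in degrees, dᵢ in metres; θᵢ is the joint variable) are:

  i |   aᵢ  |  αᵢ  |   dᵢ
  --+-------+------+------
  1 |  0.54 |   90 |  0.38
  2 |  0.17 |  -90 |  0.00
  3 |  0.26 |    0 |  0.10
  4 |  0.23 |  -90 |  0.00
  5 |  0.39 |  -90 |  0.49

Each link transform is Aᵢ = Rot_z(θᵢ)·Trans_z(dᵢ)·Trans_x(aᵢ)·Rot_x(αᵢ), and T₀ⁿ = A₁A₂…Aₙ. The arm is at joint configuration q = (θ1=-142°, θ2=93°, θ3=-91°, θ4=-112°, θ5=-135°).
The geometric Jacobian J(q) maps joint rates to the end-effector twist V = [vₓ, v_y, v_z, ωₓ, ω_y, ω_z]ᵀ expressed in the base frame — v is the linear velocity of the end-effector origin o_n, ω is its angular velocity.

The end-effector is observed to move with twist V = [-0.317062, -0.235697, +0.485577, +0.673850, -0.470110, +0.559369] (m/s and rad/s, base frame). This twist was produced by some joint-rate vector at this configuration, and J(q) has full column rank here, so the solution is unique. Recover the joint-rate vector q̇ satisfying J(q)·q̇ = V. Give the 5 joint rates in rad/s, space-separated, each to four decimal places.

0.4210 -0.4300 0.4270 -0.1930 -0.3860

o_n = [-0.5779, 0.4735, 0.3764]
J₁: ẑ×o_n = [-0.4735, -0.5779, 0.0000], ω = ẑ
J2: z=[-0.6157, 0.7880, 0.0000] o=[-0.4255, -0.3325, 0.3800] → [-0.0028, -0.0022, -0.3761, -0.6157, 0.7880, 0.0000]
J3: z=[0.7869, 0.6148, -0.0523] o=[-0.4185, -0.3270, 0.5498] → [-0.0647, 0.1447, 0.7279, 0.7869, 0.6148, -0.0523]
J4: z=[0.7869, 0.6148, -0.0523] o=[-0.5001, -0.0608, 0.5400] → [-0.0726, 0.1328, 0.4683, 0.7869, 0.6148, -0.0523]
J5: z=[-0.5828, 0.7128, -0.3902] o=[-0.4535, -0.1384, 0.3286] → [0.2729, 0.0765, -0.2679, -0.5828, 0.7128, -0.3902]
q̇ = J⁺·V = [0.4210, -0.4300, 0.4270, -0.1930, -0.3860]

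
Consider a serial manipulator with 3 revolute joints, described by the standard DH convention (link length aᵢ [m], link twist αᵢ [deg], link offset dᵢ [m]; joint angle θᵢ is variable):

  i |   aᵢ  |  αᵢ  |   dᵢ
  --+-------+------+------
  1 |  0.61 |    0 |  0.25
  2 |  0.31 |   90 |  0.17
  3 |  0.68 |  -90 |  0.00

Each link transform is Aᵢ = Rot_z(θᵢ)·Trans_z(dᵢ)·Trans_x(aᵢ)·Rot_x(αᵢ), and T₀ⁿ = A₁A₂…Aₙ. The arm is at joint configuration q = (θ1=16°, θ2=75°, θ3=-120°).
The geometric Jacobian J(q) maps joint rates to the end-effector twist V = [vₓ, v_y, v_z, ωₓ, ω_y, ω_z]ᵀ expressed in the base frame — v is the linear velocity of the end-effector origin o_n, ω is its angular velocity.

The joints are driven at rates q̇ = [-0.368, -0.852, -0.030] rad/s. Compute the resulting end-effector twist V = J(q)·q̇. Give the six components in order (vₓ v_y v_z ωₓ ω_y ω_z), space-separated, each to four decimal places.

0.0256 -0.2341 0.0102 -0.0300 -0.0005 -1.2200

o_n = [0.5869, 0.1381, -0.1689]
J₁: ẑ×o_n = [-0.1381, 0.5869, 0.0000], ω = ẑ
J2: z=[0.0000, 0.0000, 1.0000] o=[0.5864, 0.1681, 0.2500] → [0.0300, 0.0005, -0.0000, 0.0000, 0.0000, 1.0000]
J3: z=[0.9998, 0.0175, 0.0000] o=[0.5810, 0.4781, 0.4200] → [-0.0103, 0.5888, -0.3400, 0.9998, 0.0175, 0.0000]
V = J·q̇ = [0.0256, -0.2341, 0.0102, -0.0300, -0.0005, -1.2200]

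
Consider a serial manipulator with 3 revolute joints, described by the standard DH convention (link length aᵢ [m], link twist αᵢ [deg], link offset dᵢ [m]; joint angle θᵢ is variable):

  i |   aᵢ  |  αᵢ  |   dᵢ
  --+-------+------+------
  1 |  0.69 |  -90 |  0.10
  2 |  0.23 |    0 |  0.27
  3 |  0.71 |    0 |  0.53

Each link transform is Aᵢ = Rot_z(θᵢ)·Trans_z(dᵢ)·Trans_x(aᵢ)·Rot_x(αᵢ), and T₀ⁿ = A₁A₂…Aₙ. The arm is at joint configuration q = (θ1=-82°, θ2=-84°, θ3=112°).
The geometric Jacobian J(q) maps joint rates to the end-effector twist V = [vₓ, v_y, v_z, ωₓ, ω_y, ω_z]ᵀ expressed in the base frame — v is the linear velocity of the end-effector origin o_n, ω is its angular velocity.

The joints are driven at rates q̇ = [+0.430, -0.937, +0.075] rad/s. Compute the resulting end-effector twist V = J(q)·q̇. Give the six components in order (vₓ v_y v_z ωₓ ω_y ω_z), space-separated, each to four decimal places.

o_n = [0.9788, -1.2165, -0.0046]
J₁: ẑ×o_n = [1.2165, 0.9788, -0.0000], ω = ẑ
J2: z=[0.9903, 0.1392, 0.0000] o=[0.0960, -0.6833, 0.1000] → [-0.0146, 0.1036, -0.6509, 0.9903, 0.1392, 0.0000]
J3: z=[0.9903, 0.1392, 0.0000] o=[0.3667, -0.6695, 0.3287] → [-0.0464, 0.3301, -0.6269, 0.9903, 0.1392, 0.0000]
V = J·q̇ = [0.5333, 0.3486, 0.5629, -0.8536, -0.1200, 0.4300]

0.5333 0.3486 0.5629 -0.8536 -0.1200 0.4300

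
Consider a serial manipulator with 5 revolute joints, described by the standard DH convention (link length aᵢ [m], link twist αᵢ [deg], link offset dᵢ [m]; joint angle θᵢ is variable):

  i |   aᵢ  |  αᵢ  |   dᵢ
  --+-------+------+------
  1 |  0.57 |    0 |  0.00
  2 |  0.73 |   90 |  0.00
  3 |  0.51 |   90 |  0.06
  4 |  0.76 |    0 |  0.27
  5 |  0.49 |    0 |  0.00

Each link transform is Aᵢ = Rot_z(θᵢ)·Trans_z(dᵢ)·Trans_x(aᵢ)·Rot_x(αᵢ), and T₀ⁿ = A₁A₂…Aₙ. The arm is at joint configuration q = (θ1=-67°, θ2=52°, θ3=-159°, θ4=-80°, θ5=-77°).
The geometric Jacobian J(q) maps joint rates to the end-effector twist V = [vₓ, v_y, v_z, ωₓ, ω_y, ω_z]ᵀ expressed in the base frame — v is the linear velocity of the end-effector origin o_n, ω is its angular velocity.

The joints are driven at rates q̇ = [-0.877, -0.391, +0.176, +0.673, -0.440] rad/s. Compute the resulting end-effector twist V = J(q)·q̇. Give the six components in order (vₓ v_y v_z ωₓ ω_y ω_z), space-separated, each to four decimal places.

o_n = [0.8899, 0.2075, 0.1836]
J₁: ẑ×o_n = [-0.2075, 0.8899, 0.0000], ω = ẑ
J2: z=[0.0000, 0.0000, 1.0000] o=[0.2227, -0.5247, 0.0000] → [-0.7322, 0.6672, 0.0000, 0.0000, 0.0000, 1.0000]
J3: z=[-0.2588, -0.9659, 0.0000] o=[0.9278, -0.7136, 0.0000] → [-0.1774, 0.0475, -0.2750, -0.2588, -0.9659, 0.0000]
J4: z=[-0.3462, 0.0928, 0.9336] o=[0.4524, -0.6484, -0.1828] → [-0.7650, 0.5353, -0.3368, -0.3462, 0.0928, 0.9336]
J5: z=[-0.3462, 0.0928, 0.9336] o=[0.4337, 0.1315, 0.0220] → [-0.0559, 0.4819, -0.0686, -0.3462, 0.0928, 0.9336]
V = J·q̇ = [-0.0532, -0.8848, -0.2449, -0.1262, -0.1484, -1.0505]

-0.0532 -0.8848 -0.2449 -0.1262 -0.1484 -1.0505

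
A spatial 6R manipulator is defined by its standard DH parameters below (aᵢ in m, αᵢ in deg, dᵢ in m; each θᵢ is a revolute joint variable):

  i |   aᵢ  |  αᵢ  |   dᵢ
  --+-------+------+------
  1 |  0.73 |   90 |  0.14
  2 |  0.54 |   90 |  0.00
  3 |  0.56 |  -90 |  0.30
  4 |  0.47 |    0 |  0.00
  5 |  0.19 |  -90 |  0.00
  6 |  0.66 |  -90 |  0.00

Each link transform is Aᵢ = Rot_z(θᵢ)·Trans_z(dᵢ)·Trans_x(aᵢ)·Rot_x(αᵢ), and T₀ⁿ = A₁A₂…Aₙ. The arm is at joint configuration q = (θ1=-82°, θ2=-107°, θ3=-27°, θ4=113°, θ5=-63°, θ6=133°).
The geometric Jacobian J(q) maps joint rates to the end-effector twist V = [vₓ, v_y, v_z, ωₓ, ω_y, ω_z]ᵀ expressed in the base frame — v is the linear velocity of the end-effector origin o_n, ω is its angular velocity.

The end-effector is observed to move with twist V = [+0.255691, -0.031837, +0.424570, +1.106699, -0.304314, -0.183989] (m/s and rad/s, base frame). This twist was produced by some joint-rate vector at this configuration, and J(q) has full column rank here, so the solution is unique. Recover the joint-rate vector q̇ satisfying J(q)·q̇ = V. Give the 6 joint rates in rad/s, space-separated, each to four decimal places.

o_n = [0.5920, -0.4399, -0.3256]
J₁: ẑ×o_n = [0.4399, 0.5920, -0.0000], ω = ẑ
J2: z=[-0.9903, -0.1392, 0.0000] o=[0.1016, -0.7229, 0.1400] → [0.0648, -0.4610, -0.2120, -0.9903, -0.1392, 0.0000]
J3: z=[-0.1331, 0.9470, 0.2924] o=[0.0796, -0.5666, -0.3764] → [0.0111, 0.1566, -0.5021, -0.1331, 0.9470, 0.2924]
J4: z=[-0.9008, 0.0074, -0.4342] o=[0.2712, -0.1026, -0.7659] → [-0.1432, 0.2573, 0.3014, -0.9008, 0.0074, -0.4342]
J5: z=[-0.9008, 0.0074, -0.4342] o=[0.2528, -0.5713, -0.7359] → [0.0601, 0.2223, -0.1209, -0.9008, 0.0074, -0.4342]
J6: z=[-0.2311, -0.8547, 0.4648] o=[0.3227, -0.6699, -0.8825] → [-0.5829, 0.2539, 0.1771, -0.2311, -0.8547, 0.4648]
q̇ = J⁺·V = [0.0820, -0.5440, -0.7980, -0.1450, -0.2540, -0.4430]

0.0820 -0.5440 -0.7980 -0.1450 -0.2540 -0.4430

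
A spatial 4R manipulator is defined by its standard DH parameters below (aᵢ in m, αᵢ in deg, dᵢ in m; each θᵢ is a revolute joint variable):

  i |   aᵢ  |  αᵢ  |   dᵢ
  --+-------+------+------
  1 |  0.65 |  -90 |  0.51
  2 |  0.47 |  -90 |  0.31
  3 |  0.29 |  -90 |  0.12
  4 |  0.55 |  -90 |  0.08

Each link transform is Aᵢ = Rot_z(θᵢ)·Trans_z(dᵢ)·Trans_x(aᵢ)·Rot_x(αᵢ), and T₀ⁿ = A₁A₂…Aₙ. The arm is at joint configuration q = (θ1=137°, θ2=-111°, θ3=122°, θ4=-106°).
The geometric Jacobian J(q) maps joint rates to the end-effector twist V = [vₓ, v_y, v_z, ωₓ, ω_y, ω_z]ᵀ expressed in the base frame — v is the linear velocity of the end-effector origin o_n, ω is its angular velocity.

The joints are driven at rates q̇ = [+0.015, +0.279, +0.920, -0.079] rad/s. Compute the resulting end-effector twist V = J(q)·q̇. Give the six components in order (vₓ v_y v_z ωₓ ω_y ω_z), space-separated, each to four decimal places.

o_n = [-0.9924, 0.6041, 1.0494]
J₁: ẑ×o_n = [-0.6041, -0.9924, 0.0000], ω = ẑ
J2: z=[-0.6820, -0.7314, 0.0000] o=[-0.4754, 0.4433, 0.5100] → [-0.3945, 0.3679, -0.4878, -0.6820, -0.7314, 0.0000]
J3: z=[-0.6828, 0.6367, 0.3584] o=[-0.5636, 0.1017, 0.9488] → [-0.1159, -0.0849, -0.0700, -0.6828, 0.6367, 0.3584]
J4: z=[-0.5837, -0.1803, -0.7917] o=[-0.5181, 0.3955, 0.8483] → [0.1288, 0.4929, -0.2072, -0.5837, -0.1803, -0.7917]
V = J·q̇ = [-0.2360, -0.0293, -0.1841, -0.7723, 0.3960, 0.4072]

-0.2360 -0.0293 -0.1841 -0.7723 0.3960 0.4072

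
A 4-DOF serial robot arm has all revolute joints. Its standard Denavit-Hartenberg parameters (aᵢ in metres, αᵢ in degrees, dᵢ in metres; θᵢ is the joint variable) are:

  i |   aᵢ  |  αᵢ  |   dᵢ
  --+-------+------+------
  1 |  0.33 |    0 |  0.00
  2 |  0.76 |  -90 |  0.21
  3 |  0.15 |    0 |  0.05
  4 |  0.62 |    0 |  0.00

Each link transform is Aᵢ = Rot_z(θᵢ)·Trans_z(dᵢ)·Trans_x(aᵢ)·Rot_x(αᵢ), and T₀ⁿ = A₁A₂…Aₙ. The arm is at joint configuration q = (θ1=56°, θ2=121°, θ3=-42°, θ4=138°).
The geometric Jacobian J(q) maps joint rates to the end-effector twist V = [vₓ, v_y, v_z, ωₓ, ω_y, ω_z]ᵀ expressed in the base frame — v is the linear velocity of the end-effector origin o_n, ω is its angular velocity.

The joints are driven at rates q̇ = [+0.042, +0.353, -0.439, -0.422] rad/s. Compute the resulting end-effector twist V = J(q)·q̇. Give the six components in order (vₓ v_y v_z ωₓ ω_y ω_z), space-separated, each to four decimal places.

o_n = [-0.6236, 0.2659, -0.3062]
J₁: ẑ×o_n = [-0.2659, -0.6236, 0.0000], ω = ẑ
J2: z=[0.0000, 0.0000, 1.0000] o=[0.1845, 0.2736, 0.0000] → [0.0077, -0.8082, 0.0000, 0.0000, 0.0000, 1.0000]
J3: z=[-0.0523, -0.9986, 0.0000] o=[-0.5744, 0.3134, 0.2100] → [0.5155, -0.0270, -0.0467, -0.0523, -0.9986, 0.0000]
J4: z=[-0.0523, -0.9986, 0.0000] o=[-0.6884, 0.2693, 0.3104] → [0.6158, -0.0323, 0.0648, -0.0523, -0.9986, 0.0000]
V = J·q̇ = [-0.4946, -0.2860, -0.0069, 0.0451, 0.8598, 0.3950]

-0.4946 -0.2860 -0.0069 0.0451 0.8598 0.3950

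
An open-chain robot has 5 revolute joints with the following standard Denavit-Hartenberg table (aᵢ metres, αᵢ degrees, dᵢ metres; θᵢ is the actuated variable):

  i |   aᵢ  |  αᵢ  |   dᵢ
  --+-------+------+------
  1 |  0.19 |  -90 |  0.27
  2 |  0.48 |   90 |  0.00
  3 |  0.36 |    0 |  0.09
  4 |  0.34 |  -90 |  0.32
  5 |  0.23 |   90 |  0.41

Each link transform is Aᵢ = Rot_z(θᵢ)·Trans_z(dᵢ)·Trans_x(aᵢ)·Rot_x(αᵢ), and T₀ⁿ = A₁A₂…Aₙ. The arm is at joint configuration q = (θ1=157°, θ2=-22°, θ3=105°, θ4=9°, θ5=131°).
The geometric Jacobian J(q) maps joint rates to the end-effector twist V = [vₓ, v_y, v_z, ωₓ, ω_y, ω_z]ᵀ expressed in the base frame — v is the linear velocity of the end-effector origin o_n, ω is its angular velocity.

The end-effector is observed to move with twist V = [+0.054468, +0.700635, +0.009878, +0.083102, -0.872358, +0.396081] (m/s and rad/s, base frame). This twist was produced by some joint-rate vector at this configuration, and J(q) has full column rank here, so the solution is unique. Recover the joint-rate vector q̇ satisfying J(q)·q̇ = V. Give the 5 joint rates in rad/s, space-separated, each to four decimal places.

-0.8320 0.7380 0.6410 0.6540 -0.0800

o_n = [-0.1764, -0.3094, 0.4650]
J₁: ẑ×o_n = [0.3094, -0.1764, 0.0000], ω = ẑ
J2: z=[-0.3907, -0.9205, 0.0000] o=[-0.1749, 0.0742, 0.2700] → [-0.1795, 0.0762, 0.1485, -0.3907, -0.9205, 0.0000]
J3: z=[0.3448, -0.1464, 0.9272] o=[-0.5846, 0.2481, 0.4498] → [0.5147, 0.3732, -0.1325, 0.3448, -0.1464, 0.9272]
J4: z=[0.3448, -0.1464, 0.9272] o=[-0.6099, -0.1189, 0.4984] → [0.1815, 0.4134, -0.0022, 0.3448, -0.1464, 0.9272]
J5: z=[0.9386, 0.0434, -0.3422] o=[-0.5029, -0.5017, 0.7432] → [0.0537, 0.1495, 0.1664, 0.9386, 0.0434, -0.3422]
q̇ = J⁺·V = [-0.8320, 0.7380, 0.6410, 0.6540, -0.0800]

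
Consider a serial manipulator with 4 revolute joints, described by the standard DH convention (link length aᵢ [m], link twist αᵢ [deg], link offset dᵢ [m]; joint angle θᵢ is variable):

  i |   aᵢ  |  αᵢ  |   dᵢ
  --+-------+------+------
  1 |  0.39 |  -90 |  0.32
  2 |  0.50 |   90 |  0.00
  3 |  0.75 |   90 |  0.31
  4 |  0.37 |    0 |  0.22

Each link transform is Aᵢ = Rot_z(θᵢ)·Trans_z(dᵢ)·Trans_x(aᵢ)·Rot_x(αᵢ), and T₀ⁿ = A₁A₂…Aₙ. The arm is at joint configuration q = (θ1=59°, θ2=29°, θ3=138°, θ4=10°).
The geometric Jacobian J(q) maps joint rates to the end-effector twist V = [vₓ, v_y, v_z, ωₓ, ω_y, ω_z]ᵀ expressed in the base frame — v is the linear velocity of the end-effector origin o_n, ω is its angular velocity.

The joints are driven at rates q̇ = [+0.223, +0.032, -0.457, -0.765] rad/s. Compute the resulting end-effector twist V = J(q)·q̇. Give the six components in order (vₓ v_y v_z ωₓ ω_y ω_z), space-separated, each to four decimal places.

o_n = [-0.5665, 0.8224, 0.7350]
J₁: ẑ×o_n = [-0.8224, -0.5665, 0.0000], ω = ẑ
J2: z=[-0.8572, 0.5150, 0.0000] o=[0.2009, 0.3343, 0.3200] → [0.2138, 0.3558, -0.0232, -0.8572, 0.5150, 0.0000]
J3: z=[0.2497, 0.4156, 0.8746] o=[0.4261, 0.7091, 0.0776] → [0.1741, -1.0323, 0.4408, 0.2497, 0.4156, 0.8746]
J4: z=[-0.3356, 0.8844, -0.3244] o=[-0.1777, 0.6786, 0.6189] → [0.1493, 0.1651, 0.2955, -0.3356, 0.8844, -0.3244]
V = J·q̇ = [-0.3704, 0.2305, -0.4283, 0.1152, -0.8500, 0.0715]

-0.3704 0.2305 -0.4283 0.1152 -0.8500 0.0715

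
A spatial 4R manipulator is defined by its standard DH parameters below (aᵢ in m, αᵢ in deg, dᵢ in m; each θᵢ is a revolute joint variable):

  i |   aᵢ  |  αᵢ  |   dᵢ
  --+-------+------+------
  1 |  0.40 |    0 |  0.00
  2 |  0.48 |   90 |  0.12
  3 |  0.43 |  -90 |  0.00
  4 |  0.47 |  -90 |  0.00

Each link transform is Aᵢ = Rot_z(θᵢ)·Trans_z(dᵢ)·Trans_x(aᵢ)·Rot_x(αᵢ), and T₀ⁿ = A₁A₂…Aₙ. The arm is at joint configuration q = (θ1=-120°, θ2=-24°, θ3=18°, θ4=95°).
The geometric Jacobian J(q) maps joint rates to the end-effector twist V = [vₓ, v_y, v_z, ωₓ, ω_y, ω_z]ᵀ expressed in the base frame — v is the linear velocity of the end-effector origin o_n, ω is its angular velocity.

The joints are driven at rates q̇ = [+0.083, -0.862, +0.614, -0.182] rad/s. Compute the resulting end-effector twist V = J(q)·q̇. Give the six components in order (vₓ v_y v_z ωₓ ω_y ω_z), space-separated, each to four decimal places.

o_n = [-0.6125, -1.2248, 0.2402]
J₁: ẑ×o_n = [1.2248, -0.6125, 0.0000], ω = ẑ
J2: z=[0.0000, 0.0000, 1.0000] o=[-0.2000, -0.3464, 0.0000] → [0.8784, -0.4125, 0.0000, 0.0000, 0.0000, 1.0000]
J3: z=[-0.5878, 0.8090, 0.0000] o=[-0.5883, -0.6285, 0.1200] → [0.0973, 0.0707, 0.3700, -0.5878, 0.8090, 0.0000]
J4: z=[0.2500, 0.1816, 0.9511] o=[-0.9192, -0.8689, 0.2529] → [0.3362, 0.2949, -0.1447, 0.2500, 0.1816, 0.9511]
V = J·q̇ = [-0.6570, 0.2944, 0.2535, -0.4064, 0.4637, -0.9521]

-0.6570 0.2944 0.2535 -0.4064 0.4637 -0.9521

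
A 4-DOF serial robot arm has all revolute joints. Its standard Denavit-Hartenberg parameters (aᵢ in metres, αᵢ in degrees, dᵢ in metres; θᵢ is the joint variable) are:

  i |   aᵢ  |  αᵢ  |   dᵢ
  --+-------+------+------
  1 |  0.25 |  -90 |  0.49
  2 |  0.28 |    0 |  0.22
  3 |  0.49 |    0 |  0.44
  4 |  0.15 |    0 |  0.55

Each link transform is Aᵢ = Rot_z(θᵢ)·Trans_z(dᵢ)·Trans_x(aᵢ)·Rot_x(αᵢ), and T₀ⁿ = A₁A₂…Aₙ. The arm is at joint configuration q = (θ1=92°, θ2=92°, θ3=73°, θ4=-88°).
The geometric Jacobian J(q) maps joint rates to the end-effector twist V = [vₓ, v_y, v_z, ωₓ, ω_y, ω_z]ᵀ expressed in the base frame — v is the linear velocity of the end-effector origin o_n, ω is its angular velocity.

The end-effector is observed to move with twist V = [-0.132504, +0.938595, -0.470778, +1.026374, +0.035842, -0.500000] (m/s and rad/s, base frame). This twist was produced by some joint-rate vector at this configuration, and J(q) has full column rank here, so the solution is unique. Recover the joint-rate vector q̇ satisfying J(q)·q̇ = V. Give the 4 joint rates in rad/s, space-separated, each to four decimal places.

o_n = [-1.2023, -0.2414, -0.0628]
J₁: ẑ×o_n = [0.2414, -1.2023, 0.0000], ω = ẑ
J2: z=[-0.9994, -0.0349, 0.0000] o=[-0.0087, 0.2498, 0.4900] → [0.0193, -0.5525, 0.4493, -0.9994, -0.0349, 0.0000]
J3: z=[-0.9994, -0.0349, 0.0000] o=[-0.2282, 0.2324, 0.2102] → [0.0095, -0.2728, 0.4396, -0.9994, -0.0349, 0.0000]
J4: z=[-0.9994, -0.0349, 0.0000] o=[-0.6515, -0.2560, 0.0833] → [0.0051, -0.1461, -0.0337, -0.9994, -0.0349, 0.0000]
q̇ = J⁺·V = [-0.5000, -0.1880, -0.8760, 0.0370]

-0.5000 -0.1880 -0.8760 0.0370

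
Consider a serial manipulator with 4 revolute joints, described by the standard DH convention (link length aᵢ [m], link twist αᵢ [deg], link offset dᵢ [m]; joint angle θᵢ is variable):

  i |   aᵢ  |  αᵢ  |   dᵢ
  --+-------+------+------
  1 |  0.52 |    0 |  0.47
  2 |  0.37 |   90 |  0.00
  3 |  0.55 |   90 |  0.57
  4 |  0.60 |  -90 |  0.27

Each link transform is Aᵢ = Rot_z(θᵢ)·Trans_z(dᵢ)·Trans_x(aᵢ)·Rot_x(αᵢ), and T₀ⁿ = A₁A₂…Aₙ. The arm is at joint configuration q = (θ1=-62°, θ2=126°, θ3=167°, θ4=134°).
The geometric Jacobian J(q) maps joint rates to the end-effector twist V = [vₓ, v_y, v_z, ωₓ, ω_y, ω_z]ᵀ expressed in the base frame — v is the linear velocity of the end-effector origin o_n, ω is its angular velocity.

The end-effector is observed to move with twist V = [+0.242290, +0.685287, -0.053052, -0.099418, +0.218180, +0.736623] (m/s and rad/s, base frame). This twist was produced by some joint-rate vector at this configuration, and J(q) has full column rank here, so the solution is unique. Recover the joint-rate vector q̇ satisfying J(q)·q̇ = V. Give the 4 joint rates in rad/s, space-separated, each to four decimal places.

o_n = [1.2763, -0.6277, 0.7630]
J₁: ẑ×o_n = [0.6277, 1.2763, -0.0000], ω = ẑ
J2: z=[0.0000, 0.0000, 1.0000] o=[0.2441, -0.4591, 0.4700] → [0.1686, 1.0322, -0.0000, 0.0000, 0.0000, 1.0000]
J3: z=[0.8988, -0.4384, 0.0000] o=[0.4063, -0.1266, 0.4700] → [-0.1285, -0.2634, -0.0691, 0.8988, -0.4384, 0.0000]
J4: z=[0.0986, 0.2022, 0.9744] o=[0.6837, -0.8581, 0.5937] → [-0.1903, 0.5607, -0.0971, 0.0986, 0.2022, 0.9744]
q̇ = J⁺·V = [0.7290, -0.6530, -0.1850, 0.6780]

0.7290 -0.6530 -0.1850 0.6780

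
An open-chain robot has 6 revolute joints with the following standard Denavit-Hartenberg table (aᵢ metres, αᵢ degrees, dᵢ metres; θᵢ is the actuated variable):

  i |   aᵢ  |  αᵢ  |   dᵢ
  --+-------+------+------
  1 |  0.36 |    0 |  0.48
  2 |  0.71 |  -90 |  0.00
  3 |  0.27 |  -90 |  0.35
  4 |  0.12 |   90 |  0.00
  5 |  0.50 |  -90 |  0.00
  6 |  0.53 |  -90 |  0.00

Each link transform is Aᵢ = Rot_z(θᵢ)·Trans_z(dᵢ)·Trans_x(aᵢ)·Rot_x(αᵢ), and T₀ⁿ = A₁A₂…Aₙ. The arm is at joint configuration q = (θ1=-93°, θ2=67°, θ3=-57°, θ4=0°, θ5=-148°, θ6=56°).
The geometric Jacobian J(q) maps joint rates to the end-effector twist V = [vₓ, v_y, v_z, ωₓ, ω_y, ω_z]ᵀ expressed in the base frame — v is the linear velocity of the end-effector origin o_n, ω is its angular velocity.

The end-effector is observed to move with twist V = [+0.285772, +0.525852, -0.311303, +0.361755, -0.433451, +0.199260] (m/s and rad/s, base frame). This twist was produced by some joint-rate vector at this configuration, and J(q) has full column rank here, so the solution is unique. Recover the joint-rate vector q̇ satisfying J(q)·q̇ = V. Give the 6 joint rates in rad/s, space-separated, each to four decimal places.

0.7380 -0.0020 -0.3850 0.4530 0.1540 -0.3200

o_n = [0.1223, -0.5278, 0.4705]
J₁: ẑ×o_n = [0.5278, 0.1223, -0.0000], ω = ẑ
J2: z=[0.0000, 0.0000, 1.0000] o=[-0.0188, -0.3595, 0.4800] → [0.1683, 0.1412, -0.0000, 0.0000, 0.0000, 1.0000]
J3: z=[0.4384, 0.8988, 0.0000] o=[0.6193, -0.6708, 0.4800] → [-0.0085, 0.0042, 0.5093, 0.4384, 0.8988, 0.0000]
J4: z=[0.7538, -0.3676, -0.5446] o=[0.9049, -0.4206, 0.7064] → [0.0284, 0.6041, -0.3685, 0.7538, -0.3676, -0.5446]
J5: z=[0.4384, 0.8988, 0.0000] o=[0.9636, -0.4493, 0.8071] → [-0.3025, 0.1475, 0.7218, 0.4384, 0.8988, 0.0000]
J6: z=[-0.3798, 0.1853, 0.9063] o=[0.5564, -0.2506, 0.5958] → [0.2280, -0.4409, 0.1857, -0.3798, 0.1853, 0.9063]
q̇ = J⁺·V = [0.7380, -0.0020, -0.3850, 0.4530, 0.1540, -0.3200]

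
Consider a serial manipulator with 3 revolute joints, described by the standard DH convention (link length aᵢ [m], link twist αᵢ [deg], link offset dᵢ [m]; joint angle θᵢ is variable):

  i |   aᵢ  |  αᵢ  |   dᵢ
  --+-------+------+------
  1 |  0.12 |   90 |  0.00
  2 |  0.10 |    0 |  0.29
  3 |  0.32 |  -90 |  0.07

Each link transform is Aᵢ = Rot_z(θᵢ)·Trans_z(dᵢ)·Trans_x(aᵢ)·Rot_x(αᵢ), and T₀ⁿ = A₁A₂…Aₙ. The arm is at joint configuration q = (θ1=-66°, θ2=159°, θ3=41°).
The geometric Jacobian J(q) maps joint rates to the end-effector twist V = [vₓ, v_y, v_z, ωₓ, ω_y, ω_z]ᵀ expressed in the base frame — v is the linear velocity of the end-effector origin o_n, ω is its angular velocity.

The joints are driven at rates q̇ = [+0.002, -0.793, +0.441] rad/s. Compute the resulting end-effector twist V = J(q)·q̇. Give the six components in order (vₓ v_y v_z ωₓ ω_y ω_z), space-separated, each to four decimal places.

o_n = [-0.4403, 0.1039, -0.0736]
J₁: ẑ×o_n = [-0.1039, -0.4403, 0.0000], ω = ẑ
J2: z=[-0.9135, -0.4067, 0.0000] o=[0.0488, -0.1096, 0.0000] → [0.0299, -0.0672, -0.3941, -0.9135, -0.4067, 0.0000]
J3: z=[-0.9135, -0.4067, 0.0000] o=[-0.2541, -0.1423, 0.0358] → [0.0445, -0.1000, -0.3007, -0.9135, -0.4067, 0.0000]
V = J·q̇ = [-0.0043, 0.0084, 0.1799, 0.3216, 0.1432, 0.0020]

-0.0043 0.0084 0.1799 0.3216 0.1432 0.0020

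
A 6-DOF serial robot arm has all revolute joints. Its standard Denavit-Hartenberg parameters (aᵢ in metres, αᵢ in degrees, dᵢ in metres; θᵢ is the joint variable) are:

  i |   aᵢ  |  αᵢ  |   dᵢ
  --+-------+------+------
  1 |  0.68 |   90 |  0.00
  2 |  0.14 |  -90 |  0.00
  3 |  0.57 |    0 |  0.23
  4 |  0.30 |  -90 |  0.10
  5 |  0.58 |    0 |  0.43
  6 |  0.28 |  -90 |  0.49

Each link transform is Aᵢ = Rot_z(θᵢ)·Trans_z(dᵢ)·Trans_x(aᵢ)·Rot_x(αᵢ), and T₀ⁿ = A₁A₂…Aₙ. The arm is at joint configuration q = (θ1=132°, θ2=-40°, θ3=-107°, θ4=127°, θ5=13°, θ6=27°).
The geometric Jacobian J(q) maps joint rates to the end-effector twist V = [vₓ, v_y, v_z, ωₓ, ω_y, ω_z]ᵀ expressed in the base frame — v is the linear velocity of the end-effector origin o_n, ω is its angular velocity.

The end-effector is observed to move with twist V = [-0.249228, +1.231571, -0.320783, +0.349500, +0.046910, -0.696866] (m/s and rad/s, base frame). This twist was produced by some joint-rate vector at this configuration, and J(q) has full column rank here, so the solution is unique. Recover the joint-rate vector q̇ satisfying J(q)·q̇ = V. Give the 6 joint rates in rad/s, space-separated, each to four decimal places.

-0.2490 -0.0810 0.3430 -0.8140 -0.5470 0.1510

o_n = [-1.3203, 0.4371, -0.4178]
J₁: ẑ×o_n = [-0.4371, -1.3203, 0.0000], ω = ẑ
J2: z=[0.7431, 0.6691, 0.0000] o=[-0.4550, 0.5053, 0.0000] → [-0.2795, 0.3105, 0.5283, 0.7431, 0.6691, 0.0000]
J3: z=[-0.4301, 0.4777, 0.7660] o=[-0.5268, 0.5850, -0.0900] → [-0.0432, -0.7488, 0.4427, -0.4301, 0.4777, 0.7660]
J4: z=[-0.4301, 0.4777, 0.7660] o=[-0.1352, 0.9648, 0.1933] → [0.1123, -1.1707, 0.7931, -0.4301, 0.4777, 0.7660]
J5: z=[-0.5230, -0.8235, 0.2198] o=[-0.3990, 1.1044, 0.0887] → [0.5638, -0.4674, -0.4097, -0.5230, -0.8235, 0.2198]
J6: z=[-0.5230, -0.8235, 0.2198] o=[-0.9836, 0.8609, -0.2580] → [0.2247, -0.1576, -0.0556, -0.5230, -0.8235, 0.2198]
q̇ = J⁺·V = [-0.2490, -0.0810, 0.3430, -0.8140, -0.5470, 0.1510]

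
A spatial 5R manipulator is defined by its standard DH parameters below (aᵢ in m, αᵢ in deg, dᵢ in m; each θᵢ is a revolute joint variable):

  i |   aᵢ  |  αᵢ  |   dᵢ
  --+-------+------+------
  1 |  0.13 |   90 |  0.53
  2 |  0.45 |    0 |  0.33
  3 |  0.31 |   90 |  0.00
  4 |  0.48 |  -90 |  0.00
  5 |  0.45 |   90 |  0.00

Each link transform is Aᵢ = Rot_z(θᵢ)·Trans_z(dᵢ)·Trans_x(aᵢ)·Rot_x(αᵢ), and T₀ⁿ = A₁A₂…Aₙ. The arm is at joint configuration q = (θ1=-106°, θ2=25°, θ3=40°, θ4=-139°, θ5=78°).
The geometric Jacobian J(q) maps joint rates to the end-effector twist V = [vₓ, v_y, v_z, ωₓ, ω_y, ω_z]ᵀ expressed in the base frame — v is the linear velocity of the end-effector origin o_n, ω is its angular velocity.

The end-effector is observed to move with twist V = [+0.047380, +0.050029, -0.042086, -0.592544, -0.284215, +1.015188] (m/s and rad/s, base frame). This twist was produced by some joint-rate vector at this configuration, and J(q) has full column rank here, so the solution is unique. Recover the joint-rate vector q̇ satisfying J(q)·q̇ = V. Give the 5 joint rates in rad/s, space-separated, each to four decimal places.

o_n = [0.0205, -0.0964, 0.7948]
J₁: ẑ×o_n = [0.0964, 0.0205, -0.0000], ω = ẑ
J2: z=[-0.9613, 0.2756, 0.0000] o=[-0.0358, -0.1250, 0.5300] → [0.0730, 0.2546, -0.0430, -0.9613, 0.2756, 0.0000]
J3: z=[-0.9613, 0.2756, 0.0000] o=[-0.4655, -0.4260, 0.7202] → [0.0206, 0.0718, -0.4509, -0.9613, 0.2756, 0.0000]
J4: z=[-0.2498, -0.8712, -0.4226] o=[-0.5016, -0.5520, 1.0011] → [0.3723, -0.2722, 0.3410, -0.2498, -0.8712, -0.4226]
J5: z=[0.6490, -0.4745, 0.5946] o=[-0.1567, -0.4916, 0.6728] → [-0.2929, 0.0262, 0.3406, 0.6490, -0.4745, 0.5946]
q̇ = J⁺·V = [0.7960, 0.1860, 0.7460, 0.3030, 0.5840]

0.7960 0.1860 0.7460 0.3030 0.5840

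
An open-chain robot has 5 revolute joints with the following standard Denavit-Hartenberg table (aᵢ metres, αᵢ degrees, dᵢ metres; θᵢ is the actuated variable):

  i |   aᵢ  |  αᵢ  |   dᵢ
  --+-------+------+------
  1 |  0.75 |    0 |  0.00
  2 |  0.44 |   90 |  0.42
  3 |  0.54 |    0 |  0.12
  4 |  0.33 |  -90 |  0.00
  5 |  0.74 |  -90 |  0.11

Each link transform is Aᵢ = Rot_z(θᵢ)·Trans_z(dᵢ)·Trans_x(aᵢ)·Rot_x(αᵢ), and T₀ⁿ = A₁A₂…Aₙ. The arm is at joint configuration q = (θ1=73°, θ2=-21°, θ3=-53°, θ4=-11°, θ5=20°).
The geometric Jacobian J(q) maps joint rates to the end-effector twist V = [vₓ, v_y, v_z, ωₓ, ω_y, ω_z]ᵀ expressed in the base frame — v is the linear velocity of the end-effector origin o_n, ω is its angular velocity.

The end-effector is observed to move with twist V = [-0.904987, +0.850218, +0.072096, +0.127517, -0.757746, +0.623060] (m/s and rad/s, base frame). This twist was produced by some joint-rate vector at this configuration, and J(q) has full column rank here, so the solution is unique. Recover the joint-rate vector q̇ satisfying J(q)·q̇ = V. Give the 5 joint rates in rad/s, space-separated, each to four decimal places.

0.6960 0.1800 -0.3310 0.8980 -0.5770

o_n = [0.9230, 1.8341, -0.8846]
J₁: ẑ×o_n = [-1.8341, 0.9230, 0.0000], ω = ẑ
J2: z=[0.0000, 0.0000, 1.0000] o=[0.2193, 0.7172, 0.0000] → [-1.1169, 0.7037, 0.0000, 0.0000, 0.0000, 1.0000]
J3: z=[0.7880, -0.6157, 0.0000] o=[0.4902, 1.0640, 0.4200] → [0.8032, 1.0281, 0.8733, 0.7880, -0.6157, 0.0000]
J4: z=[0.7880, -0.6157, 0.0000] o=[0.7848, 1.2462, -0.0113] → [0.5377, 0.6882, 0.5484, 0.7880, -0.6157, 0.0000]
J5: z=[0.5534, 0.7083, 0.4384] o=[0.8739, 1.3602, -0.3079] → [-0.6163, 0.3407, 0.2275, 0.5534, 0.7083, 0.4384]
q̇ = J⁺·V = [0.6960, 0.1800, -0.3310, 0.8980, -0.5770]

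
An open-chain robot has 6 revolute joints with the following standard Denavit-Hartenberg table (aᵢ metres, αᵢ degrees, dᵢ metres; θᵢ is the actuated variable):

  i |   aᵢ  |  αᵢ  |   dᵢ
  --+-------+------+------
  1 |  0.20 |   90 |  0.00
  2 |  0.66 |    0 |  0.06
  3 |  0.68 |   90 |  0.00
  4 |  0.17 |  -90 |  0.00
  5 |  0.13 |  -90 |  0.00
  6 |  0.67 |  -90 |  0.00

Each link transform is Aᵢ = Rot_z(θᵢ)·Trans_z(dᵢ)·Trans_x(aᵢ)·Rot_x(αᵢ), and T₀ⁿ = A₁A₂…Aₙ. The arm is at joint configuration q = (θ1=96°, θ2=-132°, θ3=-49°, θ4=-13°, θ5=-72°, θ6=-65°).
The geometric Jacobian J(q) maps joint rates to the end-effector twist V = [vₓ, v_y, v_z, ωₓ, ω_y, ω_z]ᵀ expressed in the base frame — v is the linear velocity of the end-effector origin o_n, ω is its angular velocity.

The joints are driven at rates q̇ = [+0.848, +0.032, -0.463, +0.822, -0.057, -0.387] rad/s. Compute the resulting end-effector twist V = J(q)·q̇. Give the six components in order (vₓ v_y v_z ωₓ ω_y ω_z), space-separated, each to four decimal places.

o_n = [0.7217, -1.2728, -0.0783]
J₁: ẑ×o_n = [1.2728, 0.7217, -0.0000], ω = ẑ
J2: z=[0.9945, 0.1045, 0.0000] o=[-0.0209, 0.1989, 0.0000] → [-0.0082, 0.0779, -1.5412, 0.9945, 0.1045, 0.0000]
J3: z=[0.9945, 0.1045, 0.0000] o=[0.0849, -0.2340, -0.4905] → [0.0431, -0.4099, -1.0996, 0.9945, 0.1045, 0.0000]
J4: z=[-0.0018, 0.0174, 0.9998] o=[0.1560, -0.9102, -0.4786] → [0.3695, 0.5663, -0.0092, -0.0018, 0.0174, 0.9998]
J5: z=[0.9925, -0.1218, 0.0039] o=[0.1353, -1.0789, -0.4757] → [-0.0477, -0.3922, -0.1210, 0.9925, -0.1218, 0.0039]
J6: z=[-0.1154, -0.9492, -0.2928] o=[0.1302, -1.1166, -0.3514] → [-0.3050, -0.1417, 0.5795, -0.1154, -0.9492, -0.2928]
V = J·q̇ = [1.4835, 1.3470, 0.2349, -0.4421, 0.3435, 1.7830]

1.4835 1.3470 0.2349 -0.4421 0.3435 1.7830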